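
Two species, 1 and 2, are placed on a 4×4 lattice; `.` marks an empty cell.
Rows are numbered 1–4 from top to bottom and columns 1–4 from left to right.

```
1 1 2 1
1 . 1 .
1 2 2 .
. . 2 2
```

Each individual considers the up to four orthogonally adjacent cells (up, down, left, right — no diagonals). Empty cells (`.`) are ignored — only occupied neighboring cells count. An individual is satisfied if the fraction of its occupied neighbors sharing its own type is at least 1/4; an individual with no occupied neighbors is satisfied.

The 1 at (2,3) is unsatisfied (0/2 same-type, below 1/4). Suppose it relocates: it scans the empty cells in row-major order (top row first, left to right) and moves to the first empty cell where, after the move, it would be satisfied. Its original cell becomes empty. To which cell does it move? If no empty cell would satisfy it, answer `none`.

Vacating (2,3). Empty cells in order:
  (2,2): 2/3 same-type → satisfied — stop here.

(2,2)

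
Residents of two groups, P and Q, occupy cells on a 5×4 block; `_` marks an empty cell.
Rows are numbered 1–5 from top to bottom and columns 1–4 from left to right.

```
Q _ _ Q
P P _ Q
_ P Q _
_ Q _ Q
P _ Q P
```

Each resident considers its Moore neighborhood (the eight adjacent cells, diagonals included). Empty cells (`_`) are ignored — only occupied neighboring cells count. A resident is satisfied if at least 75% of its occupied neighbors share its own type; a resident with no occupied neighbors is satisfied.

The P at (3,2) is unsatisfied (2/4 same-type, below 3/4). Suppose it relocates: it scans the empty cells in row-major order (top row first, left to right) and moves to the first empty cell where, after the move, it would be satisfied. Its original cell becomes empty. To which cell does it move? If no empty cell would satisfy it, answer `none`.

Vacating (3,2). Empty cells in order:
  (1,2): 2/3 same-type → still unsatisfied.
  (1,3): 1/3 same-type → still unsatisfied.
  (2,3): 1/4 same-type → still unsatisfied.
  (3,1): 2/3 same-type → still unsatisfied.
  (3,4): 0/3 same-type → still unsatisfied.
  (4,1): 1/2 same-type → still unsatisfied.
  (4,3): 1/5 same-type → still unsatisfied.
  (5,2): 1/3 same-type → still unsatisfied.

none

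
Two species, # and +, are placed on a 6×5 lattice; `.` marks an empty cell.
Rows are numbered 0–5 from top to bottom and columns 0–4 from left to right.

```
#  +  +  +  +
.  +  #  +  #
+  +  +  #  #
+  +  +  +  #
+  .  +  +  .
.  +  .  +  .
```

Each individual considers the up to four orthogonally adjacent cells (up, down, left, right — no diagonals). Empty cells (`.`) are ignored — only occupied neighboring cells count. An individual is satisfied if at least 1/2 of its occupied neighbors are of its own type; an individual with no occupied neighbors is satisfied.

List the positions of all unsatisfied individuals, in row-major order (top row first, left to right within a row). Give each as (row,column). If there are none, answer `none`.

(0,0)# 0/1 not
(0,1)+ 2/3 satisfied
(0,2)+ 2/3 satisfied
(0,3)+ 3/3 satisfied
(0,4)+ 1/2 satisfied
(1,1)+ 2/3 satisfied
(1,2)# 0/4 not
(1,3)+ 1/4 not
(1,4)# 1/3 not
(2,0)+ 2/2 satisfied
(2,1)+ 4/4 satisfied
(2,2)+ 2/4 satisfied
(2,3)# 1/4 not
(2,4)# 3/3 satisfied
(3,0)+ 3/3 satisfied
(3,1)+ 3/3 satisfied
(3,2)+ 4/4 satisfied
(3,3)+ 2/4 satisfied
(3,4)# 1/2 satisfied
(4,0)+ 1/1 satisfied
(4,2)+ 2/2 satisfied
(4,3)+ 3/3 satisfied
(5,1)+ 0/0 satisfied
(5,3)+ 1/1 satisfied

(0,0), (1,2), (1,3), (1,4), (2,3)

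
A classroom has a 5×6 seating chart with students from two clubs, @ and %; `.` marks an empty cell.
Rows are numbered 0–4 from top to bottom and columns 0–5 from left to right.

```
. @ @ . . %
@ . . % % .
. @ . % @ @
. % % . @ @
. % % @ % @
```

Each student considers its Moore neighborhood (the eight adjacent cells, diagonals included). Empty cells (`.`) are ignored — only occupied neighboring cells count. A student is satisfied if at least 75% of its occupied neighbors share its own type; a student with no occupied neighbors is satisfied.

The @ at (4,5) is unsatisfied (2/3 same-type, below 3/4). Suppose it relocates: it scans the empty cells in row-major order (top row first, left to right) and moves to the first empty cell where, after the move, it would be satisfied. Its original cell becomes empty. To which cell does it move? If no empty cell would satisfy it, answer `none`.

(0,0)

Vacating (4,5). Empty cells in order:
  (0,0): 2/2 same-type → satisfied — stop here.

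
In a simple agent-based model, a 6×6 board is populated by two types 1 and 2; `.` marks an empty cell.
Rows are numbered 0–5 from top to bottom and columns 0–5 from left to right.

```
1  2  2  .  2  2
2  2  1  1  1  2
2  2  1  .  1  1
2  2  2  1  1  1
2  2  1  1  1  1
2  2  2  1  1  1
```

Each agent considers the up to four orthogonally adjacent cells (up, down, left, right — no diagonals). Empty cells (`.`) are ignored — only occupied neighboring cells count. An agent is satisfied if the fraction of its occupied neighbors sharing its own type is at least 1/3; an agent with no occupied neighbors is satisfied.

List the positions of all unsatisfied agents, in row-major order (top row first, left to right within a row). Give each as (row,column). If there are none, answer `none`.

(0,0), (3,2), (4,2)

Row 0: (0,0)1 0/2 ✗ · (0,1)2 2/3 ✓ · (0,2)2 1/2 ✓ · (0,4)2 1/2 ✓ · (0,5)2 2/2 ✓
Row 1: (1,0)2 2/3 ✓ · (1,1)2 3/4 ✓ · (1,2)1 2/4 ✓ · (1,3)1 2/2 ✓ · (1,4)1 2/4 ✓ · (1,5)2 1/3 ✓
Row 2: (2,0)2 3/3 ✓ · (2,1)2 3/4 ✓ · (2,2)1 1/3 ✓ · (2,4)1 3/3 ✓ · (2,5)1 2/3 ✓
Row 3: (3,0)2 3/3 ✓ · (3,1)2 4/4 ✓ · (3,2)2 1/4 ✗ · (3,3)1 2/3 ✓ · (3,4)1 4/4 ✓ · (3,5)1 3/3 ✓
Row 4: (4,0)2 3/3 ✓ · (4,1)2 3/4 ✓ · (4,2)1 1/4 ✗ · (4,3)1 4/4 ✓ · (4,4)1 4/4 ✓ · (4,5)1 3/3 ✓
Row 5: (5,0)2 2/2 ✓ · (5,1)2 3/3 ✓ · (5,2)2 1/3 ✓ · (5,3)1 2/3 ✓ · (5,4)1 3/3 ✓ · (5,5)1 2/2 ✓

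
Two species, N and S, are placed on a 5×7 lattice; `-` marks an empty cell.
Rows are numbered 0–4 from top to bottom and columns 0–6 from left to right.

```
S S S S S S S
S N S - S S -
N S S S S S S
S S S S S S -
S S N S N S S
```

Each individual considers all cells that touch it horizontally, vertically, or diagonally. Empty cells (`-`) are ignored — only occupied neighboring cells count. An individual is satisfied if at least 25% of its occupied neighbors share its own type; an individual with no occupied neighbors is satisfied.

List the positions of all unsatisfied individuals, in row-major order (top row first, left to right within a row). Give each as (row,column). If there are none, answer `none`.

(1,1), (2,0), (4,2), (4,4)

(0,0)S 2/3 satisfied
(0,1)S 4/5 satisfied
(0,2)S 3/4 satisfied
(0,3)S 4/4 satisfied
(0,4)S 4/4 satisfied
(0,5)S 4/4 satisfied
(0,6)S 2/2 satisfied
(1,0)S 3/5 satisfied
(1,1)N 1/8 not
(1,2)S 6/7 satisfied
(1,4)S 7/7 satisfied
(1,5)S 7/7 satisfied
(2,0)N 1/5 not
(2,1)S 6/8 satisfied
(2,2)S 6/7 satisfied
(2,3)S 7/7 satisfied
(2,4)S 7/7 satisfied
(2,5)S 6/6 satisfied
(2,6)S 3/3 satisfied
(3,0)S 4/5 satisfied
(3,1)S 6/8 satisfied
(3,2)S 7/8 satisfied
(3,3)S 6/8 satisfied
(3,4)S 7/8 satisfied
(3,5)S 6/7 satisfied
(4,0)S 3/3 satisfied
(4,1)S 4/5 satisfied
(4,2)N 0/5 not
(4,3)S 3/5 satisfied
(4,4)N 0/5 not
(4,5)S 3/4 satisfied
(4,6)S 2/2 satisfied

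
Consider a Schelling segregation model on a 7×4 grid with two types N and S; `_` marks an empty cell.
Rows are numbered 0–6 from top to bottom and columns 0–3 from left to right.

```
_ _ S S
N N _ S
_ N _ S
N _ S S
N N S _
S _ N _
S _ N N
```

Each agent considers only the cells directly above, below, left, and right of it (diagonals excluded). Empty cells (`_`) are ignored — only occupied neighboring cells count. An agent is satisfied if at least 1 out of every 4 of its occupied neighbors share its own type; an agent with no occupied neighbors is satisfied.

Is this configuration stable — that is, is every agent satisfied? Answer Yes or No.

Row 0: (0,2)S 1/1 satisfied · (0,3)S 2/2 satisfied
Row 1: (1,0)N 1/1 satisfied · (1,1)N 2/2 satisfied · (1,3)S 2/2 satisfied
Row 2: (2,1)N 1/1 satisfied · (2,3)S 2/2 satisfied
Row 3: (3,0)N 1/1 satisfied · (3,2)S 2/2 satisfied · (3,3)S 2/2 satisfied
Row 4: (4,0)N 2/3 satisfied · (4,1)N 1/2 satisfied · (4,2)S 1/3 satisfied
Row 5: (5,0)S 1/2 satisfied · (5,2)N 1/2 satisfied
Row 6: (6,0)S 1/1 satisfied · (6,2)N 2/2 satisfied · (6,3)N 1/1 satisfied
All meet the threshold, so the configuration is stable.

Yes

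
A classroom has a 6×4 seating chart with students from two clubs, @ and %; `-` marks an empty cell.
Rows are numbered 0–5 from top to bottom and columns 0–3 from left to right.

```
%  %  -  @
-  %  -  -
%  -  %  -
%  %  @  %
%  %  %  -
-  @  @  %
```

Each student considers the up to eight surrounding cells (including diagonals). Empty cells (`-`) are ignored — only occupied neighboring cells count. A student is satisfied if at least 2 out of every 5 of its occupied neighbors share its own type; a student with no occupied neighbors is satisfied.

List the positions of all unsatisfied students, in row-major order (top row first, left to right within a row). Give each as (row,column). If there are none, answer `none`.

(3,2), (5,1), (5,2)

(0,0)% 2/2 ✓
(0,1)% 2/2 ✓
(0,3)@ 0/0 ✓
(1,1)% 4/4 ✓
(2,0)% 3/3 ✓
(2,2)% 3/4 ✓
(3,0)% 4/4 ✓
(3,1)% 6/7 ✓
(3,2)@ 0/5 ✗
(3,3)% 2/3 ✓
(4,0)% 3/4 ✓
(4,1)% 4/7 ✓
(4,2)% 4/7 ✓
(5,1)@ 1/4 ✗
(5,2)@ 1/4 ✗
(5,3)% 1/2 ✓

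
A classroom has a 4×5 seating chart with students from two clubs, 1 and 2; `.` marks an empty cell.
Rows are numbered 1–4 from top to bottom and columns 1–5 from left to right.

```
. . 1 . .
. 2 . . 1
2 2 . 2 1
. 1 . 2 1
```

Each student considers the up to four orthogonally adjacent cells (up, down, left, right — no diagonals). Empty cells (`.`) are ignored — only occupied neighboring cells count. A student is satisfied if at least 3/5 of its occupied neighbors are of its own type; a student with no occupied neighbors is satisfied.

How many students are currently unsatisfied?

4

(1,3)1 0/0 satisfied
(2,2)2 1/1 satisfied
(2,5)1 1/1 satisfied
(3,1)2 1/1 satisfied
(3,2)2 2/3 satisfied
(3,4)2 1/2 not
(3,5)1 2/3 satisfied
(4,2)1 0/1 not
(4,4)2 1/2 not
(4,5)1 1/2 not
Unsatisfied: (3,4), (4,2), (4,4), (4,5) — 4 in total.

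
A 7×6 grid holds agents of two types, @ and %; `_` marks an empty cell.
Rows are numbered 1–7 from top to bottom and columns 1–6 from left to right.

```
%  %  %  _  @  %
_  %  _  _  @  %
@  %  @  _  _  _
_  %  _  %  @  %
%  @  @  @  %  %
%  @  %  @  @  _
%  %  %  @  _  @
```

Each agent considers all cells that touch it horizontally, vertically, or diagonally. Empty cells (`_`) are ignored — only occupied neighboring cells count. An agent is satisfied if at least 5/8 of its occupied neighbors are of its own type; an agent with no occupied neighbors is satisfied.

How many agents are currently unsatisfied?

(1,1)% 2/2 ✓
(1,2)% 3/3 ✓
(1,3)% 2/2 ✓
(1,5)@ 1/3 ✗
(1,6)% 1/3 ✗
(2,2)% 4/6 ✓
(2,5)@ 1/3 ✗
(2,6)% 1/3 ✗
(3,1)@ 0/3 ✗
(3,2)% 2/4 ✗
(3,3)@ 0/4 ✗
(4,2)% 2/6 ✗
(4,4)% 1/5 ✗
(4,5)@ 1/5 ✗
(4,6)% 2/3 ✓
(5,1)% 2/4 ✗
(5,2)@ 2/6 ✗
(5,3)@ 4/7 ✗
(5,4)@ 4/7 ✗
(5,5)% 3/7 ✗
(5,6)% 2/4 ✗
(6,1)% 3/5 ✗
(6,2)@ 2/8 ✗
(6,3)% 2/8 ✗
(6,4)@ 4/7 ✗
(6,5)@ 4/6 ✓
(7,1)% 2/3 ✓
(7,2)% 4/5 ✓
(7,3)% 2/5 ✗
(7,4)@ 2/4 ✗
(7,6)@ 1/1 ✓
Unsatisfied: (1,5), (1,6), (2,5), (2,6), (3,1), (3,2), (3,3), (4,2), (4,4), (4,5), (5,1), (5,2), (5,3), (5,4), (5,5), (5,6), (6,1), (6,2), (6,3), (6,4), (7,3), (7,4) — 22 in total.

22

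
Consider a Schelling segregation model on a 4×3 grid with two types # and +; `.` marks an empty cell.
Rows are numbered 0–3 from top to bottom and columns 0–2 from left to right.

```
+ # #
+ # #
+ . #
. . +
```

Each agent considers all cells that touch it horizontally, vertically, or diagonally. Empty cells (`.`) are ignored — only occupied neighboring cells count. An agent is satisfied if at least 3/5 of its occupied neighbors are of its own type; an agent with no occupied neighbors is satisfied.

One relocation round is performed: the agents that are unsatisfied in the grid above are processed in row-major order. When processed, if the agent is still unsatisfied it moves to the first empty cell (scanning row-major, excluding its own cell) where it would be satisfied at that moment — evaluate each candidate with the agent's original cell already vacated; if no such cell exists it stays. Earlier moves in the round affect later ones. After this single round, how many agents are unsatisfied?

2

Initially unsatisfied (in order): (0,0), (1,0), (1,1), (2,0), (3,2).
  (0,0) → (3,0).
  (1,0) → (3,1).
  (1,1): now satisfied by earlier moves; stays.
  (2,0): now satisfied by earlier moves; stays.
  (3,2): no empty cell satisfies it; stays.
Resulting grid:
. # #
. # #
+ . #
+ + +
Unsatisfied now: (2,2), (3,2).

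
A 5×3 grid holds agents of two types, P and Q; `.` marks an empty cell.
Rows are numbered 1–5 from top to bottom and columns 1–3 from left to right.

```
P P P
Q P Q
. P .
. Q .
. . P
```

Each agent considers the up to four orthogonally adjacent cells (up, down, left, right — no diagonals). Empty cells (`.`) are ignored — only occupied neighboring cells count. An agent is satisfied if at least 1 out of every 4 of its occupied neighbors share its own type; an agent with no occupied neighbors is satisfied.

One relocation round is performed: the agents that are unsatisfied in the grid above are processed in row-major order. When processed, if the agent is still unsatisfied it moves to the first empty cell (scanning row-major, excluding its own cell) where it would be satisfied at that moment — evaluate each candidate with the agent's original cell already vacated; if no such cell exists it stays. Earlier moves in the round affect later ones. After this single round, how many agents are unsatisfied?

Initially unsatisfied (in order): (2,1), (2,3), (4,2).
  (2,1) → (3,3).
  (2,3): now satisfied by earlier moves; stays.
  (4,2) → (4,1).
Resulting grid:
P P P
. P Q
. P Q
Q . .
. . P
All satisfied now.

0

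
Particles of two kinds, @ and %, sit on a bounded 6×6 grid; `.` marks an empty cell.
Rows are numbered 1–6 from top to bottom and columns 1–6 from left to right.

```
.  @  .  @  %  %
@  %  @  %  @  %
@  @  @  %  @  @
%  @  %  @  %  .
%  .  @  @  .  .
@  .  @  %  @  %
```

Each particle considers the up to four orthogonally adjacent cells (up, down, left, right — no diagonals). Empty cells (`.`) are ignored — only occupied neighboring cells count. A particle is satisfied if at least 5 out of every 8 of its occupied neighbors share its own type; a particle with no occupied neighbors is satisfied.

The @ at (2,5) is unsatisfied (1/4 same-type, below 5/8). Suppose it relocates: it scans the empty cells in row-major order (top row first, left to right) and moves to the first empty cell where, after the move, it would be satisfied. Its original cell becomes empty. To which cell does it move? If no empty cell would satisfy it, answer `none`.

(1,1)

Vacating (2,5). Empty cells in order:
  (1,1): 2/2 same-type → satisfied — stop here.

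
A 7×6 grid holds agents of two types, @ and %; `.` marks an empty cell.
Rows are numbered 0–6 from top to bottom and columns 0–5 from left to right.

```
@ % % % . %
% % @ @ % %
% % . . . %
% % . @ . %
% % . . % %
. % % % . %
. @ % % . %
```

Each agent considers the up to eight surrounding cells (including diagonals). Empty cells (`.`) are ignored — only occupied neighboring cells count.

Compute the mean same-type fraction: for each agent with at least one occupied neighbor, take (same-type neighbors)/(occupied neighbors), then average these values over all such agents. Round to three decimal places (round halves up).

0.750

(0,0)@ 0/3
(0,1)% 3/5
(0,2)% 3/5
(0,3)% 2/4
(0,5)% 2/2
(1,0)% 4/5
(1,1)% 5/7
(1,2)@ 1/6
(1,3)@ 1/4
(1,4)% 4/5
(1,5)% 3/3
(2,0)% 5/5
(2,1)% 5/6
(2,5)% 3/3
(3,0)% 5/5
(3,1)% 5/5
(3,3)@ 0/1
(3,5)% 3/3
(4,0)% 4/4
(4,1)% 5/5
(4,4)% 4/5
(4,5)% 3/3
(5,1)% 4/5
(5,2)% 5/6
(5,3)% 4/4
(5,5)% 3/3
(6,1)@ 0/3
(6,2)% 4/5
(6,3)% 3/3
(6,5)% 1/1
Sum over 30 agents: 0/3 + 3/5 + 3/5 + 2/4 + 2/2 + 4/5 + 5/7 + 1/6 + 1/4 + 4/5 + 3/3 + 5/5 + 5/6 + 3/3 + 5/5 + 5/5 + 0/1 + 3/3 + 4/4 + 5/5 + 4/5 + 3/3 + 4/5 + 5/6 + 4/4 + 3/3 + 0/3 + 4/5 + 3/3 + 1/1 = 9449/420; mean = 9449/420 ÷ 30 = 9449/12600 = 0.749920… → 0.750.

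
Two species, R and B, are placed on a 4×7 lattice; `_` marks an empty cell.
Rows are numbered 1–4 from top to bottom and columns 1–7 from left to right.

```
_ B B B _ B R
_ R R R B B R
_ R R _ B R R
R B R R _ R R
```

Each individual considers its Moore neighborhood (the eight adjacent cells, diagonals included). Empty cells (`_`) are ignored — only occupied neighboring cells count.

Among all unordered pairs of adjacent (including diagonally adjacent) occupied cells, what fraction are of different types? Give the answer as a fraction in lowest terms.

Scan each occupied cell's neighbors to the right and below (and the two forward diagonals) so each pair is counted once.
Row 1: B(1,2)–B(1,3)= B(1,2)–R(2,2)≠ B(1,2)–R(2,3)≠ B(1,3)–B(1,4)= B(1,3)–R(2,3)≠ B(1,3)–R(2,4)≠ B(1,3)–R(2,2)≠ B(1,4)–R(2,4)≠ B(1,4)–B(2,5)= B(1,4)–R(2,3)≠ B(1,6)–R(1,7)≠ B(1,6)–B(2,6)= B(1,6)–R(2,7)≠ B(1,6)–B(2,5)= R(1,7)–R(2,7)= R(1,7)–B(2,6)≠  → 10/16 unlike.
Row 2: R(2,2)–R(2,3)= R(2,2)–R(3,2)= R(2,2)–R(3,3)= R(2,3)–R(2,4)= R(2,3)–R(3,3)= R(2,3)–R(3,2)= R(2,4)–B(2,5)≠ R(2,4)–B(3,5)≠ R(2,4)–R(3,3)= B(2,5)–B(2,6)= B(2,5)–B(3,5)= B(2,5)–R(3,6)≠ B(2,6)–R(2,7)≠ B(2,6)–R(3,6)≠ B(2,6)–R(3,7)≠ B(2,6)–B(3,5)= R(2,7)–R(3,7)= R(2,7)–R(3,6)=  → 6/18 unlike.
Row 3: R(3,2)–R(3,3)= R(3,2)–B(4,2)≠ R(3,2)–R(4,3)= R(3,2)–R(4,1)= R(3,3)–R(4,3)= R(3,3)–R(4,4)= R(3,3)–B(4,2)≠ B(3,5)–R(3,6)≠ B(3,5)–R(4,6)≠ B(3,5)–R(4,4)≠ R(3,6)–R(3,7)= R(3,6)–R(4,6)= R(3,6)–R(4,7)= R(3,7)–R(4,7)= R(3,7)–R(4,6)=  → 5/15 unlike.
Row 4: R(4,1)–B(4,2)≠ B(4,2)–R(4,3)≠ R(4,3)–R(4,4)= R(4,6)–R(4,7)=  → 2/4 unlike.
Total adjacent occupied pairs: 53; unlike-type pairs: 23.
23/53 is already in lowest terms.

23/53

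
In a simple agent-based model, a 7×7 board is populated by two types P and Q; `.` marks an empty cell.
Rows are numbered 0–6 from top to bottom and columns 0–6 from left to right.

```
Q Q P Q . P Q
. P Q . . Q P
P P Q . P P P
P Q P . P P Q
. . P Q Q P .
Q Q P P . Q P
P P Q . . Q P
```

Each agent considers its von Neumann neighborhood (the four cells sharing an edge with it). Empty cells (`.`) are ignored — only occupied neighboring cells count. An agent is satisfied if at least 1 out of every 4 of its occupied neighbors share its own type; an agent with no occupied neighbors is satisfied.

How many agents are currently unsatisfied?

(0,0)Q 1/1 satisfied
(0,1)Q 1/3 satisfied
(0,2)P 0/3 not
(0,3)Q 0/1 not
(0,5)P 0/2 not
(0,6)Q 0/2 not
(1,1)P 1/3 satisfied
(1,2)Q 1/3 satisfied
(1,5)Q 0/3 not
(1,6)P 1/3 satisfied
(2,0)P 2/2 satisfied
(2,1)P 2/4 satisfied
(2,2)Q 1/3 satisfied
(2,4)P 2/2 satisfied
(2,5)P 3/4 satisfied
(2,6)P 2/3 satisfied
(3,0)P 1/2 satisfied
(3,1)Q 0/3 not
(3,2)P 1/3 satisfied
(3,4)P 2/3 satisfied
(3,5)P 3/4 satisfied
(3,6)Q 0/2 not
(4,2)P 2/3 satisfied
(4,3)Q 1/3 satisfied
(4,4)Q 1/3 satisfied
(4,5)P 1/3 satisfied
(5,0)Q 1/2 satisfied
(5,1)Q 1/3 satisfied
(5,2)P 2/4 satisfied
(5,3)P 1/2 satisfied
(5,5)Q 1/3 satisfied
(5,6)P 1/2 satisfied
(6,0)P 1/2 satisfied
(6,1)P 1/3 satisfied
(6,2)Q 0/2 not
(6,5)Q 1/2 satisfied
(6,6)P 1/2 satisfied
Unsatisfied: (0,2), (0,3), (0,5), (0,6), (1,5), (3,1), (3,6), (6,2) — 8 in total.

8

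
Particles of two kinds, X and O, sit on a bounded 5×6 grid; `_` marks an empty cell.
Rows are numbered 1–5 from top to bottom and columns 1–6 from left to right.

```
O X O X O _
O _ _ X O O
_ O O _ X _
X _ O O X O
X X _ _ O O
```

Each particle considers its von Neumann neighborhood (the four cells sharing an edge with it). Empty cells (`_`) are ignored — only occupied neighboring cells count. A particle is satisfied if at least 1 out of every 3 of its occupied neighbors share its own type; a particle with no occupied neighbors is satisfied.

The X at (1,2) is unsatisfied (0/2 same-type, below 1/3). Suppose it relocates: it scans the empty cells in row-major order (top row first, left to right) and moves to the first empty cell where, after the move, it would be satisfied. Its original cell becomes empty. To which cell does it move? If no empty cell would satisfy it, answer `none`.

Vacating (1,2). Empty cells in order:
  (1,6): 0/2 same-type → still unsatisfied.
  (2,2): 0/2 same-type → still unsatisfied.
  (2,3): 1/3 same-type → satisfied — stop here.

(2,3)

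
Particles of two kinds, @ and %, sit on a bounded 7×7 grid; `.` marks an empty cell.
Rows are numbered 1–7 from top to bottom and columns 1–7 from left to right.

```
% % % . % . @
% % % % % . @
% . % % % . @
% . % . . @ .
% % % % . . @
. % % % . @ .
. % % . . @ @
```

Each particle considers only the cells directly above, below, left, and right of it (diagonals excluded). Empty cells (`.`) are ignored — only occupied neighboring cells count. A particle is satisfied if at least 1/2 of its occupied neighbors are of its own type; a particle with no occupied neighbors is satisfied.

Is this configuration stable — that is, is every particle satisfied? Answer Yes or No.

(1,1)% 2/2 ok
(1,2)% 3/3 ok
(1,3)% 2/2 ok
(1,5)% 1/1 ok
(1,7)@ 1/1 ok
(2,1)% 3/3 ok
(2,2)% 3/3 ok
(2,3)% 4/4 ok
(2,4)% 3/3 ok
(2,5)% 3/3 ok
(2,7)@ 2/2 ok
(3,1)% 2/2 ok
(3,3)% 3/3 ok
(3,4)% 3/3 ok
(3,5)% 2/2 ok
(3,7)@ 1/1 ok
(4,1)% 2/2 ok
(4,3)% 2/2 ok
(4,6)@ 0/0 ok
(5,1)% 2/2 ok
(5,2)% 3/3 ok
(5,3)% 4/4 ok
(5,4)% 2/2 ok
(5,7)@ 0/0 ok
(6,2)% 3/3 ok
(6,3)% 4/4 ok
(6,4)% 2/2 ok
(6,6)@ 1/1 ok
(7,2)% 2/2 ok
(7,3)% 2/2 ok
(7,6)@ 2/2 ok
(7,7)@ 1/1 ok
All meet the threshold, so the configuration is stable.

Yes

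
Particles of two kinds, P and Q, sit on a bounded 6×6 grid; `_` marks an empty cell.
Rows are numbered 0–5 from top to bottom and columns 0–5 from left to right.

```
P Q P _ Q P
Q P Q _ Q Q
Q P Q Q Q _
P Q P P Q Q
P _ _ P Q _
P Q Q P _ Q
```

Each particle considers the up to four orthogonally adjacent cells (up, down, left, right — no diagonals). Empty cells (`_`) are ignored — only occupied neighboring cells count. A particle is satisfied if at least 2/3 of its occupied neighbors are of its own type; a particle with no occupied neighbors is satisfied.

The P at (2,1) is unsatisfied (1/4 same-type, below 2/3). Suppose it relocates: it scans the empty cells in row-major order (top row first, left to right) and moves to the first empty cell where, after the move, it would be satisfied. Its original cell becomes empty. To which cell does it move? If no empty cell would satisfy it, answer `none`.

(4,2)

Vacating (2,1). Empty cells in order:
  (0,3): 1/2 same-type → still unsatisfied.
  (1,3): 0/3 same-type → still unsatisfied.
  (2,5): 0/3 same-type → still unsatisfied.
  (4,1): 1/3 same-type → still unsatisfied.
  (4,2): 2/3 same-type → satisfied — stop here.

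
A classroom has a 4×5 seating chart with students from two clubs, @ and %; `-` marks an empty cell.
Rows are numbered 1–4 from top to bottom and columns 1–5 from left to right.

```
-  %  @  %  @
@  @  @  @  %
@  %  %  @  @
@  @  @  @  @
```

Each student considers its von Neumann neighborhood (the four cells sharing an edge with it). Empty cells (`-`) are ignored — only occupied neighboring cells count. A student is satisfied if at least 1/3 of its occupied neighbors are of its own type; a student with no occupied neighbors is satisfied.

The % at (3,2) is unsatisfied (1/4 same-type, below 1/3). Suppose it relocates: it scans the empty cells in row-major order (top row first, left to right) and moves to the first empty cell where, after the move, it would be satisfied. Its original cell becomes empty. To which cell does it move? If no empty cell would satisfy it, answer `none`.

Vacating (3,2). Empty cells in order:
  (1,1): 1/2 same-type → satisfied — stop here.

(1,1)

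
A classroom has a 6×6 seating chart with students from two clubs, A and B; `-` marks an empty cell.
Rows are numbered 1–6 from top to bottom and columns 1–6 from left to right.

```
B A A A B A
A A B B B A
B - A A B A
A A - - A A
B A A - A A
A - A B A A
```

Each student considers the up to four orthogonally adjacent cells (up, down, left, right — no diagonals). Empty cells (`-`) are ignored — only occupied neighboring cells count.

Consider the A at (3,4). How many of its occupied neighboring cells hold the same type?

Occupied neighbors of (3,4): (2,4)=B, (3,3)=A, (3,5)=B.
Same type (A): 1 of 3.

1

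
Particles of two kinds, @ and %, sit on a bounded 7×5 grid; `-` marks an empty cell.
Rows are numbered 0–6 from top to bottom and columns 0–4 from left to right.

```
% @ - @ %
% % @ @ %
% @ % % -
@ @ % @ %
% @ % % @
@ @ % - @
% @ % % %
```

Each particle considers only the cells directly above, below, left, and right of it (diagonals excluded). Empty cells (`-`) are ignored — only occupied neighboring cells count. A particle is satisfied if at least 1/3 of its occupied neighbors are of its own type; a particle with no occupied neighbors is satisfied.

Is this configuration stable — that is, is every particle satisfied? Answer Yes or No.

No

(0,0)% 1/2 satisfied
(0,1)@ 0/2 not
(0,3)@ 1/2 satisfied
(0,4)% 1/2 satisfied
(1,0)% 3/3 satisfied
(1,1)% 1/4 not
(1,2)@ 1/3 satisfied
(1,3)@ 2/4 satisfied
(1,4)% 1/2 satisfied
(2,0)% 1/3 satisfied
(2,1)@ 1/4 not
(2,2)% 2/4 satisfied
(2,3)% 1/3 satisfied
(3,0)@ 1/3 satisfied
(3,1)@ 3/4 satisfied
(3,2)% 2/4 satisfied
(3,3)@ 0/4 not
(3,4)% 0/2 not
(4,0)% 0/3 not
(4,1)@ 2/4 satisfied
(4,2)% 3/4 satisfied
(4,3)% 1/3 satisfied
(4,4)@ 1/3 satisfied
(5,0)@ 1/3 satisfied
(5,1)@ 3/4 satisfied
(5,2)% 2/3 satisfied
(5,4)@ 1/2 satisfied
(6,0)% 0/2 not
(6,1)@ 1/3 satisfied
(6,2)% 2/3 satisfied
(6,3)% 2/2 satisfied
(6,4)% 1/2 satisfied
For instance (0,1) has only 0/2 same-type neighbors, below 1/3.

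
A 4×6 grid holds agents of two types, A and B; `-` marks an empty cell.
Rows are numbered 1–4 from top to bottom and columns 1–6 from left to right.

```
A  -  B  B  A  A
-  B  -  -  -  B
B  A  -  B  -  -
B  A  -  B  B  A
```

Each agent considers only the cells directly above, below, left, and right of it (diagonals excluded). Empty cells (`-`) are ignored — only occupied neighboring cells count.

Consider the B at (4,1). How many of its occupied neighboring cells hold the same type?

1

Occupied neighbors of (4,1): (3,1)=B, (4,2)=A.
Same type (B): 1 of 2.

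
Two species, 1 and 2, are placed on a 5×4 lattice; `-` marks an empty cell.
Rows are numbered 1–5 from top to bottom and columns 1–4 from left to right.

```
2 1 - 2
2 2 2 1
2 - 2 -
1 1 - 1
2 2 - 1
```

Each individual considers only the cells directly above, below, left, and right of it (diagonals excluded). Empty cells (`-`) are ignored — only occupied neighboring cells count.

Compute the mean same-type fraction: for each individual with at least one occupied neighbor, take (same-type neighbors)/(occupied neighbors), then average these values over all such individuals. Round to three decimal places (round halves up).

0.544

(1,1)2 1/2
(1,2)1 0/2
(1,4)2 0/1
(2,1)2 3/3
(2,2)2 2/3
(2,3)2 2/3
(2,4)1 0/2
(3,1)2 1/2
(3,3)2 1/1
(4,1)1 1/3
(4,2)1 1/2
(4,4)1 1/1
(5,1)2 1/2
(5,2)2 1/2
(5,4)1 1/1
Sum over 15 individuals: 1/2 + 0/2 + 0/1 + 3/3 + 2/3 + 2/3 + 0/2 + 1/2 + 1/1 + 1/3 + 1/2 + 1/1 + 1/2 + 1/2 + 1/1 = 49/6; mean = 49/6 ÷ 15 = 49/90 = 0.544444… → 0.544.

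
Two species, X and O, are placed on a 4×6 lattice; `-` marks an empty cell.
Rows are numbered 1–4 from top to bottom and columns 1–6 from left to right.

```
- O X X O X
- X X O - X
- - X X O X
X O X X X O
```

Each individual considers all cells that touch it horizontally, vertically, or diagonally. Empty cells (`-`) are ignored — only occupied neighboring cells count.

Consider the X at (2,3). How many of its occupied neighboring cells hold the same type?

Occupied neighbors of (2,3): (1,2)=O, (1,3)=X, (1,4)=X, (2,2)=X, (2,4)=O, (3,3)=X, (3,4)=X.
Same type (X): 5 of 7.

5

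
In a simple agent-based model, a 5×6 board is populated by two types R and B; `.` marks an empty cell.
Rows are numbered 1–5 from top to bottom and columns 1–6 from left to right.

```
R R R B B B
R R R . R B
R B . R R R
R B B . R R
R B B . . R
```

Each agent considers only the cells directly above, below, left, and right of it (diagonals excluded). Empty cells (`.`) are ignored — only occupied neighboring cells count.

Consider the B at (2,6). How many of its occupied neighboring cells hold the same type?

Occupied neighbors of (2,6): (1,6)=B, (3,6)=R, (2,5)=R.
Same type (B): 1 of 3.

1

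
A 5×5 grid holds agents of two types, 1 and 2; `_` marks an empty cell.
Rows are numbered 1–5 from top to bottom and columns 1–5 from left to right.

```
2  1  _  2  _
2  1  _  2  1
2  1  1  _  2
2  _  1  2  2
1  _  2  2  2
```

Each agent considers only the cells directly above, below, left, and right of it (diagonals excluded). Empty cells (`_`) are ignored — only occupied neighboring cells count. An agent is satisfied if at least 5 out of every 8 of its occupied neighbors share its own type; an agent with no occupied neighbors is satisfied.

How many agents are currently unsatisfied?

9

Row 1: (1,1)2 1/2 ✗ · (1,2)1 1/2 ✗ · (1,4)2 1/1 ✓
Row 2: (2,1)2 2/3 ✓ · (2,2)1 2/3 ✓ · (2,4)2 1/2 ✗ · (2,5)1 0/2 ✗
Row 3: (3,1)2 2/3 ✓ · (3,2)1 2/3 ✓ · (3,3)1 2/2 ✓ · (3,5)2 1/2 ✗
Row 4: (4,1)2 1/2 ✗ · (4,3)1 1/3 ✗ · (4,4)2 2/3 ✓ · (4,5)2 3/3 ✓
Row 5: (5,1)1 0/1 ✗ · (5,3)2 1/2 ✗ · (5,4)2 3/3 ✓ · (5,5)2 2/2 ✓
Unsatisfied: (1,1), (1,2), (2,4), (2,5), (3,5), (4,1), (4,3), (5,1), (5,3) — 9 in total.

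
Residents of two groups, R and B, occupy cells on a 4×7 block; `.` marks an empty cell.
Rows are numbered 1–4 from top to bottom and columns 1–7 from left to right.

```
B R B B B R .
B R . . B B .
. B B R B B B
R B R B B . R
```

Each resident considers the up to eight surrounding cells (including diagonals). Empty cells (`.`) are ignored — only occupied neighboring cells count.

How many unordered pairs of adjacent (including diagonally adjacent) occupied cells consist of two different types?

Scan each occupied cell's neighbors to the right and below (and the two forward diagonals) so each pair is counted once.
From row 1: 8 unlike of 15 pairs (running 8/15).
From row 2: 4 unlike of 11 pairs (running 12/26).
From row 3: 9 unlike of 19 pairs (running 21/45).
From row 4: 3 unlike of 4 pairs (running 24/49).
Total adjacent occupied pairs: 49; unlike-type pairs: 24.

24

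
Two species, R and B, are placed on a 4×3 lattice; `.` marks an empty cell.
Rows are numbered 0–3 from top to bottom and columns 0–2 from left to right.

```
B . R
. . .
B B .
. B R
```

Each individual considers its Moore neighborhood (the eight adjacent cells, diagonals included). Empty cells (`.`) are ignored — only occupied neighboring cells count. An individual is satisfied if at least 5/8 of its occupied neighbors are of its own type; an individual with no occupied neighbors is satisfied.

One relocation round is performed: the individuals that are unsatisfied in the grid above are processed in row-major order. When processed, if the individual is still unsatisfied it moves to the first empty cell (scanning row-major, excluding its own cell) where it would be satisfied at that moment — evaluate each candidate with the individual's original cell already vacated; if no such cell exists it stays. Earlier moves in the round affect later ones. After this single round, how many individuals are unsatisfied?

Initially unsatisfied (in order): (3,2).
  (3,2): no empty cell satisfies it; stays.
Resulting grid:
B . R
. . .
B B .
. B R
Unsatisfied now: (3,2).

1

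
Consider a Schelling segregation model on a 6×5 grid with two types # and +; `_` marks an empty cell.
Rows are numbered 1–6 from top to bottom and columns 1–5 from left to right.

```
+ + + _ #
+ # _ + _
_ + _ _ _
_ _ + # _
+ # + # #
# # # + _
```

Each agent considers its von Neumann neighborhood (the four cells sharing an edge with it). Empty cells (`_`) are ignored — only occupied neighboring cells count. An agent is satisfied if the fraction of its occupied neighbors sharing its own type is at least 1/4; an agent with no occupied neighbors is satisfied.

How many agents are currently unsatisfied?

4

(1,1)+ 2/2 satisfied
(1,2)+ 2/3 satisfied
(1,3)+ 1/1 satisfied
(1,5)# 0/0 satisfied
(2,1)+ 1/2 satisfied
(2,2)# 0/3 not
(2,4)+ 0/0 satisfied
(3,2)+ 0/1 not
(4,3)+ 1/2 satisfied
(4,4)# 1/2 satisfied
(5,1)+ 0/2 not
(5,2)# 1/3 satisfied
(5,3)+ 1/4 satisfied
(5,4)# 2/4 satisfied
(5,5)# 1/1 satisfied
(6,1)# 1/2 satisfied
(6,2)# 3/3 satisfied
(6,3)# 1/3 satisfied
(6,4)+ 0/2 not
Unsatisfied: (2,2), (3,2), (5,1), (6,4) — 4 in total.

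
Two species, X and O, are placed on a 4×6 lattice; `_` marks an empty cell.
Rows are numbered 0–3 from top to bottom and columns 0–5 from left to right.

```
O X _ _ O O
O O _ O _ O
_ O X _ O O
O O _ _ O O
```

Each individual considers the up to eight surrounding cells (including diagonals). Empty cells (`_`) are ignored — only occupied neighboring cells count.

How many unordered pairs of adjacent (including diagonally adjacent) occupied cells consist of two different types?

Scan each occupied cell's neighbors to the right and below (and the two forward diagonals) so each pair is counted once.
Row 0: O(0,0)–X(0,1)≠ O(0,0)–O(1,0)= O(0,0)–O(1,1)= X(0,1)–O(1,1)≠ X(0,1)–O(1,0)≠ O(0,4)–O(0,5)= O(0,4)–O(1,5)= O(0,4)–O(1,3)= O(0,5)–O(1,5)=  → 3/9 unlike.
Row 1: O(1,0)–O(1,1)= O(1,0)–O(2,1)= O(1,1)–O(2,1)= O(1,1)–X(2,2)≠ O(1,3)–O(2,4)= O(1,3)–X(2,2)≠ O(1,5)–O(2,5)= O(1,5)–O(2,4)=  → 2/8 unlike.
Row 2: O(2,1)–X(2,2)≠ O(2,1)–O(3,1)= O(2,1)–O(3,0)= X(2,2)–O(3,1)≠ O(2,4)–O(2,5)= O(2,4)–O(3,4)= O(2,4)–O(3,5)= O(2,5)–O(3,5)= O(2,5)–O(3,4)=  → 2/9 unlike.
Row 3: O(3,0)–O(3,1)= O(3,4)–O(3,5)=  → 0/2 unlike.
Total adjacent occupied pairs: 28; unlike-type pairs: 7.

7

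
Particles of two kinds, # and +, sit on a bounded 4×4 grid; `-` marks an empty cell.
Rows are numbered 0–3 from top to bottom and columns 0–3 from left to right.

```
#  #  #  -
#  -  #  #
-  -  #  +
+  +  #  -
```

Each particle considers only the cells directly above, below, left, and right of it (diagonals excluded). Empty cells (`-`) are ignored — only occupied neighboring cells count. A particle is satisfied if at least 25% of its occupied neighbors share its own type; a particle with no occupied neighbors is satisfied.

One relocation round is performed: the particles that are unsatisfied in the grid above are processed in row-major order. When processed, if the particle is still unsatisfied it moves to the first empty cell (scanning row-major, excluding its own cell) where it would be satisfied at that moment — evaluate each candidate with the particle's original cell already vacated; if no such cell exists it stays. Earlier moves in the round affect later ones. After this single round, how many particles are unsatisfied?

Initially unsatisfied (in order): (2,3).
  (2,3) → (2,0).
Resulting grid:
# # # -
# - # #
+ - # -
+ + # -
All satisfied now.

0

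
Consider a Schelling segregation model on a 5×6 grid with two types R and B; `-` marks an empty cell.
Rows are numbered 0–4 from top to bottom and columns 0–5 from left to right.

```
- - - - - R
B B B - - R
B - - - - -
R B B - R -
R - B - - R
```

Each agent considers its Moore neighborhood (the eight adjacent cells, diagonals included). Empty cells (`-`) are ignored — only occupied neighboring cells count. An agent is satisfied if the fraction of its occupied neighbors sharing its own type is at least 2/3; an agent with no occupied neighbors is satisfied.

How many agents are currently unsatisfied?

3

Row 0: (0,5)R 1/1 ok
Row 1: (1,0)B 2/2 ok · (1,1)B 3/3 ok · (1,2)B 1/1 ok · (1,5)R 1/1 ok
Row 2: (2,0)B 3/4 ok
Row 3: (3,0)R 1/3 unhappy · (3,1)B 3/5 unhappy · (3,2)B 2/2 ok · (3,4)R 1/1 ok
Row 4: (4,0)R 1/2 unhappy · (4,2)B 2/2 ok · (4,5)R 1/1 ok
Unsatisfied: (3,0), (3,1), (4,0) — 3 in total.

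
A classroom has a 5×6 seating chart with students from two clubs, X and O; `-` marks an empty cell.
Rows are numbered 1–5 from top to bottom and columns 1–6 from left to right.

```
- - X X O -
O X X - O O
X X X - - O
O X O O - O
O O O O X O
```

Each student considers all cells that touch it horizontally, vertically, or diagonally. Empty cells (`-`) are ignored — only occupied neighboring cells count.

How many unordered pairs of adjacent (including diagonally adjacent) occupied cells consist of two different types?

Scan each occupied cell's neighbors to the right and below (and the two forward diagonals) so each pair is counted once.
From row 1: 2 unlike of 8 pairs (running 2/8).
From row 2: 3 unlike of 12 pairs (running 5/20).
From row 3: 5 unlike of 11 pairs (running 10/31).
From row 4: 7 unlike of 16 pairs (running 17/47).
From row 5: 2 unlike of 5 pairs (running 19/52).
Total adjacent occupied pairs: 52; unlike-type pairs: 19.

19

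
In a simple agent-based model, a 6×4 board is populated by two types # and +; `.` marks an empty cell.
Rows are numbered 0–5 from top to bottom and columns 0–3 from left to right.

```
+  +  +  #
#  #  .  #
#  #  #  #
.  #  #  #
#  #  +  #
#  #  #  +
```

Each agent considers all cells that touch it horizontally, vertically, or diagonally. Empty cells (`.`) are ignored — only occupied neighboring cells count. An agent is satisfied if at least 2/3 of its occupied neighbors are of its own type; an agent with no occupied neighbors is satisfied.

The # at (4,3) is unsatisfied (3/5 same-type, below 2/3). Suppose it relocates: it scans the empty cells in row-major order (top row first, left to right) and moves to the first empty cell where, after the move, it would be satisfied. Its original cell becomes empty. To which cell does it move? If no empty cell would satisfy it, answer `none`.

Vacating (4,3). Empty cells in order:
  (1,2): 6/8 same-type → satisfied — stop here.

(1,2)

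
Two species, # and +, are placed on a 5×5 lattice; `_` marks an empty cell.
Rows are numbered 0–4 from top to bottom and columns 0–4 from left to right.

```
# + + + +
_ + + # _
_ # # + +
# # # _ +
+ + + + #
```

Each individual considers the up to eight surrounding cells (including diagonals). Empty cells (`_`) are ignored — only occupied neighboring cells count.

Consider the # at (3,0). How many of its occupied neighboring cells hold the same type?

Occupied neighbors of (3,0): (2,1)=#, (3,1)=#, (4,0)=+, (4,1)=+.
Same type (#): 2 of 4.

2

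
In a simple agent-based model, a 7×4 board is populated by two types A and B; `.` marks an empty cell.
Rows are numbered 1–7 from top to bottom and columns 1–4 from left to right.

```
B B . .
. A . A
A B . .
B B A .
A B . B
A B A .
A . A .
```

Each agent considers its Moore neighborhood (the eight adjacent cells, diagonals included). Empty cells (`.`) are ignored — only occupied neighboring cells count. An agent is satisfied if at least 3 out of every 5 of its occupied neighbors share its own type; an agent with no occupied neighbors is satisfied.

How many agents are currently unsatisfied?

15

(1,1)B 1/2 ✗
(1,2)B 1/2 ✗
(2,2)A 1/4 ✗
(2,4)A 0/0 ✓
(3,1)A 1/4 ✗
(3,2)B 2/5 ✗
(4,1)B 3/5 ✓
(4,2)B 3/6 ✗
(4,3)A 0/4 ✗
(5,1)A 1/5 ✗
(5,2)B 3/7 ✗
(5,4)B 0/2 ✗
(6,1)A 2/4 ✗
(6,2)B 1/6 ✗
(6,3)A 1/4 ✗
(7,1)A 1/2 ✗
(7,3)A 1/2 ✗
Unsatisfied: (1,1), (1,2), (2,2), (3,1), (3,2), (4,2), (4,3), (5,1), (5,2), (5,4), (6,1), (6,2), (6,3), (7,1), (7,3) — 15 in total.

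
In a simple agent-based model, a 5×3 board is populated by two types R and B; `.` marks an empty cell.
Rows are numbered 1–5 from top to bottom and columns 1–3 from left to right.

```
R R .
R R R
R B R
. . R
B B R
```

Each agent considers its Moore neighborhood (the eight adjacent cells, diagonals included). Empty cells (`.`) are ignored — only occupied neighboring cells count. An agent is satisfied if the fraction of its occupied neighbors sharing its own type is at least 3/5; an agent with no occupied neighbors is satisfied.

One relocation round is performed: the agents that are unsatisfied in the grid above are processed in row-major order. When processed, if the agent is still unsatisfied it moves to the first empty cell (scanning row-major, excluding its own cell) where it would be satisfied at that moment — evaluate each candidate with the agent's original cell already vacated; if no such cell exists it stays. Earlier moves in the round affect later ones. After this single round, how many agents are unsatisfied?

1

Initially unsatisfied (in order): (3,2), (4,3), (5,2), (5,3).
  (3,2) → (4,1).
  (4,3): now satisfied by earlier moves; stays.
  (5,2): no empty cell satisfies it; stays.
  (5,3) → (1,3).
Resulting grid:
R R R
R R R
R . R
B . R
B B .
Unsatisfied now: (4,3).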